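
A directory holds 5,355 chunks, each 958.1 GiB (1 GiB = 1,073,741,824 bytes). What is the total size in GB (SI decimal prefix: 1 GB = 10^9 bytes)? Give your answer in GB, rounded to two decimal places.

Total = 5,355 × 958.1 GiB = 5130625.5 GiB
= 5130625.5 × 1,073,741,824 bytes = 5,508,967,182,630,912 bytes
1 GB = 1,000,000,000 bytes
5,508,967,182,630,912 / 1,000,000,000 = 5,508,967.18 GB

5,508,967.18 GB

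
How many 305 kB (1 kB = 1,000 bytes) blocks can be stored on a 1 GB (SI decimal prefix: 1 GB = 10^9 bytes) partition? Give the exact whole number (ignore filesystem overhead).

Capacity: 1 GB = 1,000,000,000 bytes
Per item: 305 kB = 305,000 bytes
⌊1,000,000,000 / 305,000⌋ = 3,278

3,278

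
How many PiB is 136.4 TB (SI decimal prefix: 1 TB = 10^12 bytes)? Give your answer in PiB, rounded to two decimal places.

0.12 PiB

136.4 TB = 136.4 × 10^12 bytes = 136,400,000,000,000 bytes
1 PiB = 1,125,899,906,842,624 bytes
136,400,000,000,000 / 1,125,899,906,842,624 = 0.12 PiB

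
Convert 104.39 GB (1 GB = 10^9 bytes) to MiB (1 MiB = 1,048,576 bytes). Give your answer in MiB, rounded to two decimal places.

99,554.06 MiB

104.39 GB = 104.39 × 10^9 bytes = 104,390,000,000 bytes
1 MiB = 1,048,576 bytes
104,390,000,000 / 1,048,576 = 99,554.06 MiB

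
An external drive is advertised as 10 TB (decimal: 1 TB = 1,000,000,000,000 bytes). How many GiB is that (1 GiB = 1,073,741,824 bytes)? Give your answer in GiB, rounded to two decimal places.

10 TB = 10 × 10^12 bytes = 10,000,000,000,000 bytes
1 GiB = 2^30 bytes = 1,073,741,824 bytes
10,000,000,000,000 / 1,073,741,824 = 9,313.23 GiB

9,313.23 GiB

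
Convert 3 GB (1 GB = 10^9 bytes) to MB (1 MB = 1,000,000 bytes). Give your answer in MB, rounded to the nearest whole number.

3 GB × 1,000,000,000 bytes/GB = 3,000,000,000 bytes
1 MB = 1,000,000 bytes
3,000,000,000 / 1,000,000 = 3,000 MB

3,000 MB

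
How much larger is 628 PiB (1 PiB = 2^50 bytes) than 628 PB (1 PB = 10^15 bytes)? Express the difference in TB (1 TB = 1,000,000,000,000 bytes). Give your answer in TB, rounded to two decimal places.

628 PiB = 628 × 1,125,899,906,842,624 = 707,065,141,497,167,872 bytes
628 PB = 628 × 1,000,000,000,000,000 = 628,000,000,000,000,000 bytes
difference = 79,065,141,497,167,872 bytes
79,065,141,497,167,872 / 1,000,000,000,000 = 79,065.14 TB

79,065.14 TB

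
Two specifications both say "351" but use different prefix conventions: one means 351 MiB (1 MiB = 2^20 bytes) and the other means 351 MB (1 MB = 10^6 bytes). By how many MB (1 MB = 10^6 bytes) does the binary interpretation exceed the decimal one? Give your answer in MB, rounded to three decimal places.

17.050 MB

351 MiB = 351 × 1,048,576 = 368,050,176 bytes
351 MB = 351 × 1,000,000 = 351,000,000 bytes
difference = 17,050,176 bytes
17,050,176 / 1,000,000 = 17.050 MB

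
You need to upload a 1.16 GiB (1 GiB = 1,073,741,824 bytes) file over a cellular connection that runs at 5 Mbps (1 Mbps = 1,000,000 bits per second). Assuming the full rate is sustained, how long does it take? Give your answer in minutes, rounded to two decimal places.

1.16 GiB = 1,245,540,515.84 bytes = 9,964,324,126.72 bits
5 Mbps = 5,000,000 bits/s
time = 9,964,324,126.72 / 5,000,000 = 1,992.865 s
1,992.865 s / 60 = 33.21 minutes

33.21 minutes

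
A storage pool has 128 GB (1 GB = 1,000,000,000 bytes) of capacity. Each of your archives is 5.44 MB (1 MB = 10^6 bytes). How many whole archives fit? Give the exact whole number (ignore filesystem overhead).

Capacity: 128 GB = 128,000,000,000 bytes
Per item: 5.44 MB = 5,440,000 bytes
⌊128,000,000,000 / 5,440,000⌋ = 23,529

23,529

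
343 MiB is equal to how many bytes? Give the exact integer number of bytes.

343 × 1,048,576 = 359,661,568 bytes  (1 MiB = 2^20 bytes)

359,661,568 bytes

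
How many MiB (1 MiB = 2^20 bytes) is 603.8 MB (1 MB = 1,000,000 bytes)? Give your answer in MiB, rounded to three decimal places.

575.829 MiB

603.8 MB × 1,000,000 bytes/MB = 603,800,000 bytes
1 MiB = 2^20 bytes = 1,048,576 bytes
603,800,000 / 1,048,576 = 575.829 MiB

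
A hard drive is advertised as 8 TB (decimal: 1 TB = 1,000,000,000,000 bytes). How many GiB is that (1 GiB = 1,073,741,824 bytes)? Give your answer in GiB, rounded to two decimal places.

7,450.58 GiB

8 TB = 8 × 10^12 bytes = 8,000,000,000,000 bytes
1 GiB = 2^30 bytes = 1,073,741,824 bytes
8,000,000,000,000 / 1,073,741,824 = 7,450.58 GiB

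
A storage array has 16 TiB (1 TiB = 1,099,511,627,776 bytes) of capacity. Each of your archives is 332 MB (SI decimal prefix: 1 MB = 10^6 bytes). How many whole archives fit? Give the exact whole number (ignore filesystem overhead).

Capacity: 16 TiB = 17,592,186,044,416 bytes
Per item: 332 MB = 332,000,000 bytes
⌊17,592,186,044,416 / 332,000,000⌋ = 52,988

52,988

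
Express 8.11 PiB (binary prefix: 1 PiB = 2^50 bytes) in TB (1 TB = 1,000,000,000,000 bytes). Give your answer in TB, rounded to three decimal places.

8.11 PiB = 8.11 × 2^50 bytes = 9,131,048,244,493,680.64 bytes
1 TB = 10^12 bytes = 1,000,000,000,000 bytes
9,131,048,244,493,680.64 / 1,000,000,000,000 = 9,131.048 TB

9,131.048 TB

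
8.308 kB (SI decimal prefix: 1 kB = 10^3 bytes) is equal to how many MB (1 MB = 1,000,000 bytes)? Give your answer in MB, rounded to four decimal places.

0.0083 MB

8.308 kB × 1,000 bytes/kB = 8,308 bytes
1 MB = 10^6 bytes = 1,000,000 bytes
8,308 / 1,000,000 = 0.0083 MB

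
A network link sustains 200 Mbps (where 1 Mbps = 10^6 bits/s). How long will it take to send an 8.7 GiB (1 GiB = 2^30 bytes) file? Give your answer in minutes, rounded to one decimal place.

6.2 minutes

8.7 GiB = 9,341,553,868.8 bytes = 74,732,430,950.4 bits
200 Mbps = 200,000,000 bits/s
time = 74,732,430,950.4 / 200,000,000 = 373.66 s
373.66 s / 60 = 6.2 minutes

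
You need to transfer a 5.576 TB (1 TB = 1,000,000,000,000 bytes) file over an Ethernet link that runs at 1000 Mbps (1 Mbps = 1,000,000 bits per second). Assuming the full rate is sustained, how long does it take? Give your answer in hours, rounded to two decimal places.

5.576 TB = 5,576,000,000,000 bytes = 44,608,000,000,000 bits
1000 Mbps = 1,000,000,000 bits/s
time = 44,608,000,000,000 / 1,000,000,000 = 44,608.0000 s
44,608.0000 s / 3600 = 12.39 hours

12.39 hours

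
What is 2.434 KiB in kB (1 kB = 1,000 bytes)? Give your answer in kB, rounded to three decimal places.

2.434 KiB = 2.434 × 2^10 bytes = 2,492.416 bytes
1 kB = 1,000 bytes
2,492.416 / 1,000 = 2.492 kB

2.492 kB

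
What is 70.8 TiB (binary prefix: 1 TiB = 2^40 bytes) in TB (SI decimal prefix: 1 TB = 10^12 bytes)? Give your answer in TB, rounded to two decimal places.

77.85 TB

70.8 TiB × 1,099,511,627,776 bytes/TiB = 77,845,423,246,540.8 bytes
1 TB = 10^12 bytes = 1,000,000,000,000 bytes
77,845,423,246,540.8 / 1,000,000,000,000 = 77.85 TB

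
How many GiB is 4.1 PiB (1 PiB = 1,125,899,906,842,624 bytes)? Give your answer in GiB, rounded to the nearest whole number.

4.1 PiB = 4.1 × 2^50 bytes = 4,616,189,618,054,758.4 bytes
1 GiB = 2^30 bytes = 1,073,741,824 bytes
4,616,189,618,054,758.4 / 1,073,741,824 = 4,299,162 GiB

4,299,162 GiB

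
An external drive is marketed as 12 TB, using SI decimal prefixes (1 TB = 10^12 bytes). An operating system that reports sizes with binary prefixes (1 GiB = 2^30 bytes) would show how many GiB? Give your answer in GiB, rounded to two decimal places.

11,175.87 GiB

12 TB × 1,000,000,000,000 bytes/TB = 12,000,000,000,000 bytes
1 GiB = 1,073,741,824 bytes
12,000,000,000,000 / 1,073,741,824 = 11,175.87 GiB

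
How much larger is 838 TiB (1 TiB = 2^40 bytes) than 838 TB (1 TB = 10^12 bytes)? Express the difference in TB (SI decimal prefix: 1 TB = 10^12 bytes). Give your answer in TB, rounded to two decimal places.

83.39 TB

838 TiB = 838 × 1,099,511,627,776 = 921,390,744,076,288 bytes
838 TB = 838 × 1,000,000,000,000 = 838,000,000,000,000 bytes
difference = 83,390,744,076,288 bytes
83,390,744,076,288 / 1,000,000,000,000 = 83.39 TB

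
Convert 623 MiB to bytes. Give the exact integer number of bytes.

623 × 1,048,576 = 653,262,848 bytes

653,262,848 bytes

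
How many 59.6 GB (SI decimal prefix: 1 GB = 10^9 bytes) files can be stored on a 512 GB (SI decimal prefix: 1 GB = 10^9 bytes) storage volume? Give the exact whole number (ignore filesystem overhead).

8

Capacity: 512 GB = 512,000,000,000 bytes
Per item: 59.6 GB = 59,600,000,000 bytes
⌊512,000,000,000 / 59,600,000,000⌋ = 8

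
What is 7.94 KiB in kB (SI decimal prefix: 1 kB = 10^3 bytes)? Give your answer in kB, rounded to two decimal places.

8.13 kB

7.94 KiB × 1,024 bytes/KiB = 8,130.56 bytes
1 kB = 1,000 bytes
8,130.56 / 1,000 = 8.13 kB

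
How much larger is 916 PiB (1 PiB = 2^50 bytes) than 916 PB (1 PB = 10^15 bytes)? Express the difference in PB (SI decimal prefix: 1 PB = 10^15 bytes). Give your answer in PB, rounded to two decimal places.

115.32 PB

916 PiB = 916 × 1,125,899,906,842,624 = 1,031,324,314,667,843,584 bytes
916 PB = 916 × 1,000,000,000,000,000 = 916,000,000,000,000,000 bytes
difference = 115,324,314,667,843,584 bytes
115,324,314,667,843,584 / 1,000,000,000,000,000 = 115.32 PB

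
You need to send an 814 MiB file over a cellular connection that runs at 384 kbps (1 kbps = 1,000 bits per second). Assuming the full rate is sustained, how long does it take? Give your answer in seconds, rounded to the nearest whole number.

17,782 seconds

814 MiB = 853,540,864 bytes = 6,828,326,912 bits
384 kbps = 384,000 bits/s
time = 6,828,326,912 / 384,000 = 17,782 s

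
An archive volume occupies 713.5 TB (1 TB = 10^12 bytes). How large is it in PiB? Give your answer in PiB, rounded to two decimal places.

0.63 PiB

713.5 TB × 1,000,000,000,000 bytes/TB = 713,500,000,000,000 bytes
1 PiB = 1,125,899,906,842,624 bytes
713,500,000,000,000 / 1,125,899,906,842,624 = 0.63 PiB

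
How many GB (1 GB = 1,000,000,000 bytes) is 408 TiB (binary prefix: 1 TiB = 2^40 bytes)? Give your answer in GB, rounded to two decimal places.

448,600.74 GB

408 TiB × 1,099,511,627,776 bytes/TiB = 448,600,744,132,608 bytes
1 GB = 10^9 bytes = 1,000,000,000 bytes
448,600,744,132,608 / 1,000,000,000 = 448,600.74 GB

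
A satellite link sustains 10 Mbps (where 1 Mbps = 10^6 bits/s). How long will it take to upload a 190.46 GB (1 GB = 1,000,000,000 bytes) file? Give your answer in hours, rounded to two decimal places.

190.46 GB = 190,460,000,000 bytes = 1,523,680,000,000 bits
10 Mbps = 10,000,000 bits/s
time = 1,523,680,000,000 / 10,000,000 = 152,368.0000 s
152,368.0000 s / 3600 = 42.32 hours

42.32 hours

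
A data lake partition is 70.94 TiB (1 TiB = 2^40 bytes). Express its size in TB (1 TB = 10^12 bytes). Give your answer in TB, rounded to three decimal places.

70.94 TiB × 1,099,511,627,776 bytes/TiB = 77,999,354,874,429.44 bytes
1 TB = 1,000,000,000,000 bytes
77,999,354,874,429.44 / 1,000,000,000,000 = 77.999 TB

77.999 TB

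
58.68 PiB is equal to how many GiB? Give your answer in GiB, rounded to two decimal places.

61,530,439.68 GiB

58.68 PiB = 58.68 × 2^50 bytes = 66,067,806,533,525,176.32 bytes
1 GiB = 2^30 bytes = 1,073,741,824 bytes
66,067,806,533,525,176.32 / 1,073,741,824 = 61,530,439.68 GiB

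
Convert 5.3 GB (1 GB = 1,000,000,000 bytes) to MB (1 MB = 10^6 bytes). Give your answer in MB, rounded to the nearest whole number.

5.3 GB = 5.3 × 10^9 bytes = 5,300,000,000 bytes
1 MB = 10^6 bytes = 1,000,000 bytes
5,300,000,000 / 1,000,000 = 5,300 MB

5,300 MB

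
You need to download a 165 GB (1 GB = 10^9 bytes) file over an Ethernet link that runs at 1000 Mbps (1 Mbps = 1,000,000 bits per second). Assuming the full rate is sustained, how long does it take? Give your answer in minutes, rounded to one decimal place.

22.0 minutes

165 GB = 165,000,000,000 bytes = 1,320,000,000,000 bits
1000 Mbps = 1,000,000,000 bits/s
time = 1,320,000,000,000 / 1,000,000,000 = 1,320.00 s
1,320.00 s / 60 = 22.0 minutes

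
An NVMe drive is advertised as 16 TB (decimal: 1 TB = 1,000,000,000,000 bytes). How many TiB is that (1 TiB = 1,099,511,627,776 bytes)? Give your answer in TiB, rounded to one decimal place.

14.6 TiB

16 TB = 16 × 10^12 bytes = 16,000,000,000,000 bytes
1 TiB = 1,099,511,627,776 bytes
16,000,000,000,000 / 1,099,511,627,776 = 14.6 TiB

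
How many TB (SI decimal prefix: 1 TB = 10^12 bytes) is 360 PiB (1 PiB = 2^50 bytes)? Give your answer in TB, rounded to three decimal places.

360 PiB = 360 × 2^50 bytes = 405,323,966,463,344,640 bytes
1 TB = 10^12 bytes = 1,000,000,000,000 bytes
405,323,966,463,344,640 / 1,000,000,000,000 = 405,323.966 TB

405,323.966 TB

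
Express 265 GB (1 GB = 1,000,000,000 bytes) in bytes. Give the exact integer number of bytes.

265,000,000,000 bytes

265 × 1,000,000,000 = 265,000,000,000 bytes  (1 GB = 10^9 bytes)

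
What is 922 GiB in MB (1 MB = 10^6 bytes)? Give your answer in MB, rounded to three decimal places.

922 GiB = 922 × 2^30 bytes = 989,989,961,728 bytes
1 MB = 10^6 bytes = 1,000,000 bytes
989,989,961,728 / 1,000,000 = 989,989.962 MB

989,989.962 MB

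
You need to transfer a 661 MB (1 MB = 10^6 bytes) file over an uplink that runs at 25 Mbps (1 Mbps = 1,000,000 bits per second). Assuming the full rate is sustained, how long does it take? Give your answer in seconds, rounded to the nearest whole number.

212 seconds

661 MB = 661,000,000 bytes = 5,288,000,000 bits
25 Mbps = 25,000,000 bits/s
time = 5,288,000,000 / 25,000,000 = 212 s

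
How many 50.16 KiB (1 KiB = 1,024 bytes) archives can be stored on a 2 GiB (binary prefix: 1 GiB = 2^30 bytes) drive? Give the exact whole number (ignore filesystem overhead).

Capacity: 2 GiB = 2,147,483,648 bytes
Per item: 50.16 KiB = 51,363.84 bytes
⌊2,147,483,648 / 51,363.84⌋ = 41,809

41,809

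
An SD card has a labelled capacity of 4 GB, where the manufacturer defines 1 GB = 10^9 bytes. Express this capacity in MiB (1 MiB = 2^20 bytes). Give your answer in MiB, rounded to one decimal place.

3,814.7 MiB

4 GB = 4 × 10^9 bytes = 4,000,000,000 bytes
1 MiB = 2^20 bytes = 1,048,576 bytes
4,000,000,000 / 1,048,576 = 3,814.7 MiB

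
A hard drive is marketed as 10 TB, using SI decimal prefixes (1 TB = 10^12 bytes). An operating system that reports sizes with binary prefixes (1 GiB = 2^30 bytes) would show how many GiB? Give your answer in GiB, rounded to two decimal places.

10 TB = 10 × 10^12 bytes = 10,000,000,000,000 bytes
1 GiB = 2^30 bytes = 1,073,741,824 bytes
10,000,000,000,000 / 1,073,741,824 = 9,313.23 GiB

9,313.23 GiB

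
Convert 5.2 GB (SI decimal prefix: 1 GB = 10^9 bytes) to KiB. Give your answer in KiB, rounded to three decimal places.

5.2 GB = 5.2 × 10^9 bytes = 5,200,000,000 bytes
1 KiB = 1,024 bytes
5,200,000,000 / 1,024 = 5,078,125.000 KiB

5,078,125.000 KiB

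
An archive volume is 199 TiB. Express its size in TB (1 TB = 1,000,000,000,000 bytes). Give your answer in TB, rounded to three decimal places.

199 TiB = 199 × 2^40 bytes = 218,802,813,927,424 bytes
1 TB = 1,000,000,000,000 bytes
218,802,813,927,424 / 1,000,000,000,000 = 218.803 TB

218.803 TB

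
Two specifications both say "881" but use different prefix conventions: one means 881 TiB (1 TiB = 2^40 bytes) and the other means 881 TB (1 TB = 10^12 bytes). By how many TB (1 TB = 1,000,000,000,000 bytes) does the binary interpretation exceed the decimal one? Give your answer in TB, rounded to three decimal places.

881 TiB = 881 × 1,099,511,627,776 = 968,669,744,070,656 bytes
881 TB = 881 × 1,000,000,000,000 = 881,000,000,000,000 bytes
difference = 87,669,744,070,656 bytes
87,669,744,070,656 / 1,000,000,000,000 = 87.670 TB

87.670 TB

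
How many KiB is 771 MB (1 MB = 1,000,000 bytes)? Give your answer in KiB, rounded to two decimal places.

752,929.69 KiB

771 MB × 1,000,000 bytes/MB = 771,000,000 bytes
1 KiB = 2^10 bytes = 1,024 bytes
771,000,000 / 1,024 = 752,929.69 KiB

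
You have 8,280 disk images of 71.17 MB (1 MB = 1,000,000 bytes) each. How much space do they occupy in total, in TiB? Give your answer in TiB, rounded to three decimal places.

Total = 8,280 × 71.17 MB = 589287.6 MB
= 589287.6 × 1,000,000 bytes = 589,287,600,000 bytes
1 TiB = 1,099,511,627,776 bytes
589,287,600,000 / 1,099,511,627,776 = 0.536 TiB

0.536 TiB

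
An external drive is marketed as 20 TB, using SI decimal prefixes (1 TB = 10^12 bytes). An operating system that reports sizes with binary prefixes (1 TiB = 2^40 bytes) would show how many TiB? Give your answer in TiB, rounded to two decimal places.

20 TB × 1,000,000,000,000 bytes/TB = 20,000,000,000,000 bytes
1 TiB = 2^40 bytes = 1,099,511,627,776 bytes
20,000,000,000,000 / 1,099,511,627,776 = 18.19 TiB

18.19 TiB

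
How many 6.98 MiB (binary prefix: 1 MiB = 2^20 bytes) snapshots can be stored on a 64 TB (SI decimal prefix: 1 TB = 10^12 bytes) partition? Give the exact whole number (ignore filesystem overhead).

8,744,291

Capacity: 64 TB = 64,000,000,000,000 bytes
Per item: 6.98 MiB = 7,319,060.48 bytes
⌊64,000,000,000,000 / 7,319,060.48⌋ = 8,744,291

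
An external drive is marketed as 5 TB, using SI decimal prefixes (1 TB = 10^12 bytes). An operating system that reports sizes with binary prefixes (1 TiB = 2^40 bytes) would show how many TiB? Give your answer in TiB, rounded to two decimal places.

5 TB = 5 × 10^12 bytes = 5,000,000,000,000 bytes
1 TiB = 1,099,511,627,776 bytes
5,000,000,000,000 / 1,099,511,627,776 = 4.55 TiB

4.55 TiB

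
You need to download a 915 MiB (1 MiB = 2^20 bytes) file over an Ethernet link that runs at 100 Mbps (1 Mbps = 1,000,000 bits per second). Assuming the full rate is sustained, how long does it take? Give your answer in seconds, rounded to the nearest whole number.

915 MiB = 959,447,040 bytes = 7,675,576,320 bits
100 Mbps = 100,000,000 bits/s
time = 7,675,576,320 / 100,000,000 = 77 s

77 seconds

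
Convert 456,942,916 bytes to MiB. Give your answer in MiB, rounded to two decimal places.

435.77 MiB

456,942,916 bytes given.
1 MiB = 2^20 bytes = 1,048,576 bytes
456,942,916 / 1,048,576 = 435.77 MiB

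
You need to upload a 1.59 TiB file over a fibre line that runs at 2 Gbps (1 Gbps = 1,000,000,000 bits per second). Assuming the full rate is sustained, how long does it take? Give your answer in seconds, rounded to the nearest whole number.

6,993 seconds

1.59 TiB = 1,748,223,488,163.84 bytes = 13,985,787,905,310.72 bits
2 Gbps = 2,000,000,000 bits/s
time = 13,985,787,905,310.72 / 2,000,000,000 = 6,993 s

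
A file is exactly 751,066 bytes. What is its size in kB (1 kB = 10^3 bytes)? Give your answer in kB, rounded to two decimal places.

751.07 kB

751,066 bytes given.
1 kB = 1,000 bytes
751,066 / 1,000 = 751.07 kB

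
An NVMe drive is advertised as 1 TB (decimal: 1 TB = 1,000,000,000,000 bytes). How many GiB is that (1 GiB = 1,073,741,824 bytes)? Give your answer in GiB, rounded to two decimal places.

931.32 GiB

1 TB = 1 × 10^12 bytes = 1,000,000,000,000 bytes
1 GiB = 2^30 bytes = 1,073,741,824 bytes
1,000,000,000,000 / 1,073,741,824 = 931.32 GiB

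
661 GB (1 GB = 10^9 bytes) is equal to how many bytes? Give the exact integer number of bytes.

661,000,000,000 bytes

661 × 1,000,000,000 = 661,000,000,000 bytes  (1 GB = 10^9 bytes)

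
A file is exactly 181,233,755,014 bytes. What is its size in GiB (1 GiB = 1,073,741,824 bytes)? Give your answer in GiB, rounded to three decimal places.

168.787 GiB

181,233,755,014 bytes given.
1 GiB = 2^30 bytes = 1,073,741,824 bytes
181,233,755,014 / 1,073,741,824 = 168.787 GiB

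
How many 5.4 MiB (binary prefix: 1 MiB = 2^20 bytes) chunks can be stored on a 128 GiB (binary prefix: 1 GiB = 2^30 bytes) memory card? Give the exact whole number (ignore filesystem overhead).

Capacity: 128 GiB = 137,438,953,472 bytes
Per item: 5.4 MiB = 5,662,310.4 bytes
⌊137,438,953,472 / 5,662,310.4⌋ = 24,272

24,272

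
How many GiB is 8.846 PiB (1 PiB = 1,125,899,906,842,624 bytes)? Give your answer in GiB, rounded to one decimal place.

8.846 PiB = 8.846 × 2^50 bytes = 9,959,710,575,929,851.904 bytes
1 GiB = 1,073,741,824 bytes
9,959,710,575,929,851.904 / 1,073,741,824 = 9,275,703.3 GiB

9,275,703.3 GiB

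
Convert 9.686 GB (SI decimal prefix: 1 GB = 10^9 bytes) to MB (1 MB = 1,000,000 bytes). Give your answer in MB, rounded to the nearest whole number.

9,686 MB

9.686 GB = 9.686 × 10^9 bytes = 9,686,000,000 bytes
1 MB = 10^6 bytes = 1,000,000 bytes
9,686,000,000 / 1,000,000 = 9,686 MB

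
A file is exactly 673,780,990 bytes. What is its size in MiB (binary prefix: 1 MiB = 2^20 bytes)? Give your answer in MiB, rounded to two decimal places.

642.57 MiB

673,780,990 bytes given.
1 MiB = 2^20 bytes = 1,048,576 bytes
673,780,990 / 1,048,576 = 642.57 MiB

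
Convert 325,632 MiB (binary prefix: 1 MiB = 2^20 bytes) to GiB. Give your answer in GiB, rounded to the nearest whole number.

318 GiB

325,632 MiB = 325,632 × 2^20 bytes = 341,449,900,032 bytes
1 GiB = 1,073,741,824 bytes
341,449,900,032 / 1,073,741,824 = 318 GiB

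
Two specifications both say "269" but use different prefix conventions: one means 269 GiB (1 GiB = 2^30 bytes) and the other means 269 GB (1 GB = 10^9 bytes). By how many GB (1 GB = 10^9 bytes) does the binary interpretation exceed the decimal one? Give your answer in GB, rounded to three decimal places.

19.837 GB

269 GiB = 269 × 1,073,741,824 = 288,836,550,656 bytes
269 GB = 269 × 1,000,000,000 = 269,000,000,000 bytes
difference = 19,836,550,656 bytes
19,836,550,656 / 1,000,000,000 = 19.837 GB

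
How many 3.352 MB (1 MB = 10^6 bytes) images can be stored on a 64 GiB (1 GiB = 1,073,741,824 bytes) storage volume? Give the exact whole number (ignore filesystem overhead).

Capacity: 64 GiB = 68,719,476,736 bytes
Per item: 3.352 MB = 3,352,000 bytes
⌊68,719,476,736 / 3,352,000⌋ = 20,501

20,501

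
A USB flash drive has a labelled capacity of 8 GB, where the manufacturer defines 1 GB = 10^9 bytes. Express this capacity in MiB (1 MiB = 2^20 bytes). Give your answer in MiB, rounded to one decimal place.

7,629.4 MiB

8 GB = 8 × 10^9 bytes = 8,000,000,000 bytes
1 MiB = 2^20 bytes = 1,048,576 bytes
8,000,000,000 / 1,048,576 = 7,629.4 MiB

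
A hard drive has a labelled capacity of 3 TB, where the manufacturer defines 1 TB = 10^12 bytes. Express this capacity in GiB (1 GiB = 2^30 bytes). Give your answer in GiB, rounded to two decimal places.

3 TB = 3 × 10^12 bytes = 3,000,000,000,000 bytes
1 GiB = 1,073,741,824 bytes
3,000,000,000,000 / 1,073,741,824 = 2,793.97 GiB

2,793.97 GiB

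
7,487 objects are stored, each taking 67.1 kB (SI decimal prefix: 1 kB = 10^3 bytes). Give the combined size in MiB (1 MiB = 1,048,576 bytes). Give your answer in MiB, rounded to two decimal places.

Total = 7,487 × 67.1 kB = 502377.7 kB
= 502377.7 × 1,000 bytes = 502,377,700 bytes
1 MiB = 1,048,576 bytes
502,377,700 / 1,048,576 = 479.10 MiB

479.10 MiB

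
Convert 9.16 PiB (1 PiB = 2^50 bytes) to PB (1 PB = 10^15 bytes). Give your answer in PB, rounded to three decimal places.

9.16 PiB = 9.16 × 2^50 bytes = 10,313,243,146,678,435.84 bytes
1 PB = 1,000,000,000,000,000 bytes
10,313,243,146,678,435.84 / 1,000,000,000,000,000 = 10.313 PB

10.313 PB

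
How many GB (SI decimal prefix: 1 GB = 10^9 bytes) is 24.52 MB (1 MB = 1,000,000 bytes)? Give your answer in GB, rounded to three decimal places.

0.025 GB

24.52 MB × 1,000,000 bytes/MB = 24,520,000 bytes
1 GB = 10^9 bytes = 1,000,000,000 bytes
24,520,000 / 1,000,000,000 = 0.025 GB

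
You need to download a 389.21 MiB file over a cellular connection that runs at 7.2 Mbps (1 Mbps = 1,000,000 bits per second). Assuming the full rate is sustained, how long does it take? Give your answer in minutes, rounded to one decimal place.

389.21 MiB = 408,116,264.96 bytes = 3,264,930,119.68 bits
7.2 Mbps = 7,200,000 bits/s
time = 3,264,930,119.68 / 7,200,000 = 453.46 s
453.46 s / 60 = 7.6 minutes

7.6 minutes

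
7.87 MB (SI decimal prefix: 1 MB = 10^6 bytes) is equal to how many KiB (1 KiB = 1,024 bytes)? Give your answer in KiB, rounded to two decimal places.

7.87 MB × 1,000,000 bytes/MB = 7,870,000 bytes
1 KiB = 2^10 bytes = 1,024 bytes
7,870,000 / 1,024 = 7,685.55 KiB

7,685.55 KiB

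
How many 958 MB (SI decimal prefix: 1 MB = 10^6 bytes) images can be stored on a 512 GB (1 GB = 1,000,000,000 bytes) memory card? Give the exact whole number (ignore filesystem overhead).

Capacity: 512 GB = 512,000,000,000 bytes
Per item: 958 MB = 958,000,000 bytes
⌊512,000,000,000 / 958,000,000⌋ = 534

534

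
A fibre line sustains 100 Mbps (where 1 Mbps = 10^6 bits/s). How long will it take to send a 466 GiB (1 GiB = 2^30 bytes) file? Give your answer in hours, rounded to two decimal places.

466 GiB = 500,363,689,984 bytes = 4,002,909,519,872 bits
100 Mbps = 100,000,000 bits/s
time = 4,002,909,519,872 / 100,000,000 = 40,029.0952 s
40,029.0952 s / 3600 = 11.12 hours

11.12 hours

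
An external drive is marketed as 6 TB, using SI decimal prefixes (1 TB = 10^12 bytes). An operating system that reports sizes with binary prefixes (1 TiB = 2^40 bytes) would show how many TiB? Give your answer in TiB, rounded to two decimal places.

5.46 TiB

6 TB × 1,000,000,000,000 bytes/TB = 6,000,000,000,000 bytes
1 TiB = 2^40 bytes = 1,099,511,627,776 bytes
6,000,000,000,000 / 1,099,511,627,776 = 5.46 TiB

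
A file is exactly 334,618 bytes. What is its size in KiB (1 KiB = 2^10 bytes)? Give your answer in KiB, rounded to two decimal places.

326.78 KiB

334,618 bytes given.
1 KiB = 1,024 bytes
334,618 / 1,024 = 326.78 KiB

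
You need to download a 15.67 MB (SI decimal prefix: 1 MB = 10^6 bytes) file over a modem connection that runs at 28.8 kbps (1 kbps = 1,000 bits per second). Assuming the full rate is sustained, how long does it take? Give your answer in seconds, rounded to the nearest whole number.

15.67 MB = 15,670,000 bytes = 125,360,000 bits
28.8 kbps = 28,800 bits/s
time = 125,360,000 / 28,800 = 4,353 s

4,353 seconds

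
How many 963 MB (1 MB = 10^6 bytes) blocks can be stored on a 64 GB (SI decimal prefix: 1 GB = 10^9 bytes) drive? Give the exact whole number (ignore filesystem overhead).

Capacity: 64 GB = 64,000,000,000 bytes
Per item: 963 MB = 963,000,000 bytes
⌊64,000,000,000 / 963,000,000⌋ = 66

66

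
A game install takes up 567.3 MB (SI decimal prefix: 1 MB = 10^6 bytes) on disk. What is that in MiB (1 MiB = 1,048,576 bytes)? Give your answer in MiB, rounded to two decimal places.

541.02 MiB

567.3 MB = 567.3 × 10^6 bytes = 567,300,000 bytes
1 MiB = 2^20 bytes = 1,048,576 bytes
567,300,000 / 1,048,576 = 541.02 MiB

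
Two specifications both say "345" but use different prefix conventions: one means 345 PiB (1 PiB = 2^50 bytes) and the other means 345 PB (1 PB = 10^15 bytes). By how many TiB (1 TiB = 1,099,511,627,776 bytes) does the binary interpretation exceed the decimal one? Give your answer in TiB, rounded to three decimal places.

345 PiB = 345 × 1,125,899,906,842,624 = 388,435,467,860,705,280 bytes
345 PB = 345 × 1,000,000,000,000,000 = 345,000,000,000,000,000 bytes
difference = 43,435,467,860,705,280 bytes
43,435,467,860,705,280 / 1,099,511,627,776 = 39,504.328 TiB

39,504.328 TiB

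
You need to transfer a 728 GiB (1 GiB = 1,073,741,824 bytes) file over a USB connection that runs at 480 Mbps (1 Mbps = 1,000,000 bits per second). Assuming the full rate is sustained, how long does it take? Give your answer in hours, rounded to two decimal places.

3.62 hours

728 GiB = 781,684,047,872 bytes = 6,253,472,382,976 bits
480 Mbps = 480,000,000 bits/s
time = 6,253,472,382,976 / 480,000,000 = 13,028.0675 s
13,028.0675 s / 3600 = 3.62 hours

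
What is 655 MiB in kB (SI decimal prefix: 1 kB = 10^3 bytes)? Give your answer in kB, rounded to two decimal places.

686,817.28 kB

655 MiB = 655 × 2^20 bytes = 686,817,280 bytes
1 kB = 1,000 bytes
686,817,280 / 1,000 = 686,817.28 kB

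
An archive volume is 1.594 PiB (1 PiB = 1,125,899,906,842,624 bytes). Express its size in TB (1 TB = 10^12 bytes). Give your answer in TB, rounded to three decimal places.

1,794.684 TB

1.594 PiB = 1.594 × 2^50 bytes = 1,794,684,451,507,142.656 bytes
1 TB = 1,000,000,000,000 bytes
1,794,684,451,507,142.656 / 1,000,000,000,000 = 1,794.684 TB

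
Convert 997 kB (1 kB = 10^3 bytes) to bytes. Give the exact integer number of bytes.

997 × 1,000 = 997,000 bytes  (1 kB = 10^3 bytes)

997,000 bytes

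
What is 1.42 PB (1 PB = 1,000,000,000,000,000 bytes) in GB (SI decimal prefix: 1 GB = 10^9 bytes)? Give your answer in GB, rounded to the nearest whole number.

1,420,000 GB

1.42 PB = 1.42 × 10^15 bytes = 1,420,000,000,000,000 bytes
1 GB = 1,000,000,000 bytes
1,420,000,000,000,000 / 1,000,000,000 = 1,420,000 GB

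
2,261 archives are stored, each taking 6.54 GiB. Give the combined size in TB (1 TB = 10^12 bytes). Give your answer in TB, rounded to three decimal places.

15.877 TB

Total = 2,261 × 6.54 GiB = 14786.94 GiB
= 14786.94 × 1,073,741,824 bytes = 15,877,355,926,978.56 bytes
1 TB = 1,000,000,000,000 bytes
15,877,355,926,978.56 / 1,000,000,000,000 = 15.877 TB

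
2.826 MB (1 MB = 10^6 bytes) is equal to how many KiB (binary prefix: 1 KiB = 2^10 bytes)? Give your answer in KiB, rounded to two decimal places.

2,759.77 KiB

2.826 MB × 1,000,000 bytes/MB = 2,826,000 bytes
1 KiB = 2^10 bytes = 1,024 bytes
2,826,000 / 1,024 = 2,759.77 KiB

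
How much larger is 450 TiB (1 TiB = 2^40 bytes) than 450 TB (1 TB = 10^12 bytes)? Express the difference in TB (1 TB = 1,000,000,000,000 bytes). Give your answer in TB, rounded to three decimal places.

450 TiB = 450 × 1,099,511,627,776 = 494,780,232,499,200 bytes
450 TB = 450 × 1,000,000,000,000 = 450,000,000,000,000 bytes
difference = 44,780,232,499,200 bytes
44,780,232,499,200 / 1,000,000,000,000 = 44.780 TB

44.780 TB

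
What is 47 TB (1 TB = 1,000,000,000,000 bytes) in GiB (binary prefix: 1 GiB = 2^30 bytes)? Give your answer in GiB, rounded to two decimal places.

43,772.16 GiB

47 TB × 1,000,000,000,000 bytes/TB = 47,000,000,000,000 bytes
1 GiB = 1,073,741,824 bytes
47,000,000,000,000 / 1,073,741,824 = 43,772.16 GiB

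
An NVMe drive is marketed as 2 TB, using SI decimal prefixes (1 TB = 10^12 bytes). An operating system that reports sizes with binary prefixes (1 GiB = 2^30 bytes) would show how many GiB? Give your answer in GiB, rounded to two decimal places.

2 TB = 2 × 10^12 bytes = 2,000,000,000,000 bytes
1 GiB = 1,073,741,824 bytes
2,000,000,000,000 / 1,073,741,824 = 1,862.65 GiB

1,862.65 GiB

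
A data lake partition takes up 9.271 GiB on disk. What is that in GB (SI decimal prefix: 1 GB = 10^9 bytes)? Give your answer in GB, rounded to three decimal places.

9.271 GiB = 9.271 × 2^30 bytes = 9,954,660,450.304 bytes
1 GB = 1,000,000,000 bytes
9,954,660,450.304 / 1,000,000,000 = 9.955 GB

9.955 GB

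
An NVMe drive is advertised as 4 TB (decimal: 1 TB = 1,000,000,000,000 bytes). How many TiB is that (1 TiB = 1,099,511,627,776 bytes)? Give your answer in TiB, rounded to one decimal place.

3.6 TiB

4 TB = 4 × 10^12 bytes = 4,000,000,000,000 bytes
1 TiB = 1,099,511,627,776 bytes
4,000,000,000,000 / 1,099,511,627,776 = 3.6 TiB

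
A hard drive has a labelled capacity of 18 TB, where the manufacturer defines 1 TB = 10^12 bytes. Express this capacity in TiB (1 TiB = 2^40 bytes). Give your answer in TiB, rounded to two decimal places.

16.37 TiB

18 TB = 18 × 10^12 bytes = 18,000,000,000,000 bytes
1 TiB = 1,099,511,627,776 bytes
18,000,000,000,000 / 1,099,511,627,776 = 16.37 TiB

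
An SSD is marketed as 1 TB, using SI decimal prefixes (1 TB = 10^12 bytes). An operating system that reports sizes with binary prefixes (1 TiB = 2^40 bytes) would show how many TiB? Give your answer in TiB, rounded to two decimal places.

1 TB = 1 × 10^12 bytes = 1,000,000,000,000 bytes
1 TiB = 2^40 bytes = 1,099,511,627,776 bytes
1,000,000,000,000 / 1,099,511,627,776 = 0.91 TiB

0.91 TiB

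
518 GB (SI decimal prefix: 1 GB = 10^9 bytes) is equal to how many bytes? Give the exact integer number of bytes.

518 × 1,000,000,000 = 518,000,000,000 bytes  (1 GB = 10^9 bytes)

518,000,000,000 bytes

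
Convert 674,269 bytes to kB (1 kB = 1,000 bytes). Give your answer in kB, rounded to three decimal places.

674,269 bytes given.
1 kB = 10^3 bytes = 1,000 bytes
674,269 / 1,000 = 674.269 kB

674.269 kB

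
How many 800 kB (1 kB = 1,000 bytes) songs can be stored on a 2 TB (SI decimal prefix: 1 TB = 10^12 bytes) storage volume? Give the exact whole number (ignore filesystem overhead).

2,500,000

Capacity: 2 TB = 2,000,000,000,000 bytes
Per item: 800 kB = 800,000 bytes
⌊2,000,000,000,000 / 800,000⌋ = 2,500,000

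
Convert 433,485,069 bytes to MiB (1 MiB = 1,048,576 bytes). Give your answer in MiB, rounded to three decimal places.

413.404 MiB

433,485,069 bytes given.
1 MiB = 2^20 bytes = 1,048,576 bytes
433,485,069 / 1,048,576 = 413.404 MiB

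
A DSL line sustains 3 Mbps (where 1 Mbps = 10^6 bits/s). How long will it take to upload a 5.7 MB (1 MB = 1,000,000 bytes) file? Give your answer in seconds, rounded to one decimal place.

5.7 MB = 5,700,000 bytes = 45,600,000 bits
3 Mbps = 3,000,000 bits/s
time = 45,600,000 / 3,000,000 = 15.2 s

15.2 seconds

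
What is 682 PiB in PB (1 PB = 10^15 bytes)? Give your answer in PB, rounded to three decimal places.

767.864 PB

682 PiB = 682 × 2^50 bytes = 767,863,736,466,669,568 bytes
1 PB = 10^15 bytes = 1,000,000,000,000,000 bytes
767,863,736,466,669,568 / 1,000,000,000,000,000 = 767.864 PB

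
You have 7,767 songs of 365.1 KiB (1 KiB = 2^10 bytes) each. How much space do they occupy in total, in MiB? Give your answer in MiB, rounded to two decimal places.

Total = 7,767 × 365.1 KiB = 2835731.7 KiB
= 2835731.7 × 1,024 bytes = 2,903,789,260.8 bytes
1 MiB = 1,048,576 bytes
2,903,789,260.8 / 1,048,576 = 2,769.27 MiB

2,769.27 MiB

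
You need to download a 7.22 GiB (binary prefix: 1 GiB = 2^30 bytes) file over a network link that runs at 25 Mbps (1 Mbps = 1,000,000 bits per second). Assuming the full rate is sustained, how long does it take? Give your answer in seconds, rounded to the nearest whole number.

2,481 seconds

7.22 GiB = 7,752,415,969.28 bytes = 62,019,327,754.24 bits
25 Mbps = 25,000,000 bits/s
time = 62,019,327,754.24 / 25,000,000 = 2,481 s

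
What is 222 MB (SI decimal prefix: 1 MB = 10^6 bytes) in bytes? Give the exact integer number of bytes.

222,000,000 bytes

222 × 1,000,000 = 222,000,000 bytes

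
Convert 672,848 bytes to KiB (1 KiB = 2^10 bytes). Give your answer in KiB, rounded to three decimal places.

657.078 KiB

672,848 bytes given.
1 KiB = 2^10 bytes = 1,024 bytes
672,848 / 1,024 = 657.078 KiB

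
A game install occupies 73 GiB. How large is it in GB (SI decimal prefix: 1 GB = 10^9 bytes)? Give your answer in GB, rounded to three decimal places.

73 GiB × 1,073,741,824 bytes/GiB = 78,383,153,152 bytes
1 GB = 10^9 bytes = 1,000,000,000 bytes
78,383,153,152 / 1,000,000,000 = 78.383 GB

78.383 GB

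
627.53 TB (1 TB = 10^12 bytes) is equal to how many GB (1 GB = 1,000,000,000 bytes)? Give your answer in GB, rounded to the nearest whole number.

627.53 TB = 627.53 × 10^12 bytes = 627,530,000,000,000 bytes
1 GB = 10^9 bytes = 1,000,000,000 bytes
627,530,000,000,000 / 1,000,000,000 = 627,530 GB

627,530 GB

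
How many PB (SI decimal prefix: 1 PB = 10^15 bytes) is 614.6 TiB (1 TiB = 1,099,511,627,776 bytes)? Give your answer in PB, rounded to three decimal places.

614.6 TiB × 1,099,511,627,776 bytes/TiB = 675,759,846,431,129.6 bytes
1 PB = 1,000,000,000,000,000 bytes
675,759,846,431,129.6 / 1,000,000,000,000,000 = 0.676 PB

0.676 PB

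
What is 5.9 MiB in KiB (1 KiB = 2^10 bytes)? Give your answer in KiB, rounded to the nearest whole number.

5.9 MiB × 1,048,576 bytes/MiB = 6,186,598.4 bytes
1 KiB = 1,024 bytes
6,186,598.4 / 1,024 = 6,042 KiB

6,042 KiB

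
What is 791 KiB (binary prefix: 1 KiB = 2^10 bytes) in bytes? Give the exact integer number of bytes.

809,984 bytes

791 × 1,024 = 809,984 bytes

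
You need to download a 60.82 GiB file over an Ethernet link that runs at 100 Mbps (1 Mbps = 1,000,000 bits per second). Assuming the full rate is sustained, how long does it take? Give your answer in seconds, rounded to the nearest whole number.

60.82 GiB = 65,304,977,735.68 bytes = 522,439,821,885.44 bits
100 Mbps = 100,000,000 bits/s
time = 522,439,821,885.44 / 100,000,000 = 5,224 s

5,224 seconds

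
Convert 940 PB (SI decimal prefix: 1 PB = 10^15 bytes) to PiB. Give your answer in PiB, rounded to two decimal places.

940 PB = 940 × 10^15 bytes = 940,000,000,000,000,000 bytes
1 PiB = 1,125,899,906,842,624 bytes
940,000,000,000,000,000 / 1,125,899,906,842,624 = 834.89 PiB

834.89 PiB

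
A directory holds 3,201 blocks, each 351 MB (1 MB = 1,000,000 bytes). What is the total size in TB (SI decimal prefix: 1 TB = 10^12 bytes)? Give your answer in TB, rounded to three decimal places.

1.124 TB

Total = 3,201 × 351 MB = 1,123,551 MB
= 1,123,551 × 1,000,000 bytes = 1,123,551,000,000 bytes
1 TB = 1,000,000,000,000 bytes
1,123,551,000,000 / 1,000,000,000,000 = 1.124 TB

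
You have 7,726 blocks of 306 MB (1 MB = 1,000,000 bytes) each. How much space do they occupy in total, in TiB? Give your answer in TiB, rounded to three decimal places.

Total = 7,726 × 306 MB = 2,364,156 MB
= 2,364,156 × 1,000,000 bytes = 2,364,156,000,000 bytes
1 TiB = 1,099,511,627,776 bytes
2,364,156,000,000 / 1,099,511,627,776 = 2.150 TiB

2.150 TiB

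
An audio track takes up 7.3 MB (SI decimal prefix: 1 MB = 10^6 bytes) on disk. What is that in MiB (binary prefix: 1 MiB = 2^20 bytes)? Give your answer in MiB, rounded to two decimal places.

7.3 MB = 7.3 × 10^6 bytes = 7,300,000 bytes
1 MiB = 1,048,576 bytes
7,300,000 / 1,048,576 = 6.96 MiB

6.96 MiB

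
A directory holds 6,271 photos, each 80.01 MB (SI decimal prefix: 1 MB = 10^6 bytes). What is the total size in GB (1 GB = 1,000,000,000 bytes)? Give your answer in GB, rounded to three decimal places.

501.743 GB

Total = 6,271 × 80.01 MB = 501742.71 MB
= 501742.71 × 1,000,000 bytes = 501,742,710,000 bytes
1 GB = 1,000,000,000 bytes
501,742,710,000 / 1,000,000,000 = 501.743 GB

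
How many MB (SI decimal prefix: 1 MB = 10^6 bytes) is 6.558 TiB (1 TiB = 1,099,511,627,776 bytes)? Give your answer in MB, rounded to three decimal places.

6.558 TiB = 6.558 × 2^40 bytes = 7,210,597,254,955.008 bytes
1 MB = 1,000,000 bytes
7,210,597,254,955.008 / 1,000,000 = 7,210,597.255 MB

7,210,597.255 MB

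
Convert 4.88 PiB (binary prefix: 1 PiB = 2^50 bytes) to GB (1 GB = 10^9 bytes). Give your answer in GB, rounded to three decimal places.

4.88 PiB = 4.88 × 2^50 bytes = 5,494,391,545,392,005.12 bytes
1 GB = 10^9 bytes = 1,000,000,000 bytes
5,494,391,545,392,005.12 / 1,000,000,000 = 5,494,391.545 GB

5,494,391.545 GB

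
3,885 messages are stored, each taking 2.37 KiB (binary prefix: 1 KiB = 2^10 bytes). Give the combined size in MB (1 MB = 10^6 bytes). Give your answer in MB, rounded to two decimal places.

9.43 MB

Total = 3,885 × 2.37 KiB = 9207.45 KiB
= 9207.45 × 1,024 bytes = 9,428,428.8 bytes
1 MB = 1,000,000 bytes
9,428,428.8 / 1,000,000 = 9.43 MB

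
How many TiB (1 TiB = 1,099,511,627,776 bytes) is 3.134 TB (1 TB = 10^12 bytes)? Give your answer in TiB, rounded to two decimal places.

2.85 TiB

3.134 TB = 3.134 × 10^12 bytes = 3,134,000,000,000 bytes
1 TiB = 1,099,511,627,776 bytes
3,134,000,000,000 / 1,099,511,627,776 = 2.85 TiB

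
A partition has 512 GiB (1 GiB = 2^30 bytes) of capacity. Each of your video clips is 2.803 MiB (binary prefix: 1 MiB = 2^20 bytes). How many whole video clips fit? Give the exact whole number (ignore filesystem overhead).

Capacity: 512 GiB = 549,755,813,888 bytes
Per item: 2.803 MiB = 2,939,158.528 bytes
⌊549,755,813,888 / 2,939,158.528⌋ = 187,045

187,045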